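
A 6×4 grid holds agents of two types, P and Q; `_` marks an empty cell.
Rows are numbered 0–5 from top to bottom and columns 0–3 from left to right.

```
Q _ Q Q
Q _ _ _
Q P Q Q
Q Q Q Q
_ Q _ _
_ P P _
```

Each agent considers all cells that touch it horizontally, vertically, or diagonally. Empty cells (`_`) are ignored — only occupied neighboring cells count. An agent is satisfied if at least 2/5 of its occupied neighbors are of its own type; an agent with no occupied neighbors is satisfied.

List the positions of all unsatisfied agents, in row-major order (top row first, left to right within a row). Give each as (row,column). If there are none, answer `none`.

Row 0: (0,0)Q 1/1 ok · (0,2)Q 1/1 ok · (0,3)Q 1/1 ok
Row 1: (1,0)Q 2/3 ok
Row 2: (2,0)Q 3/4 ok · (2,1)P 0/6 unhappy · (2,2)Q 4/5 ok · (2,3)Q 3/3 ok
Row 3: (3,0)Q 3/4 ok · (3,1)Q 5/6 ok · (3,2)Q 5/6 ok · (3,3)Q 3/3 ok
Row 4: (4,1)Q 3/5 ok
Row 5: (5,1)P 1/2 ok · (5,2)P 1/2 ok

(2,1)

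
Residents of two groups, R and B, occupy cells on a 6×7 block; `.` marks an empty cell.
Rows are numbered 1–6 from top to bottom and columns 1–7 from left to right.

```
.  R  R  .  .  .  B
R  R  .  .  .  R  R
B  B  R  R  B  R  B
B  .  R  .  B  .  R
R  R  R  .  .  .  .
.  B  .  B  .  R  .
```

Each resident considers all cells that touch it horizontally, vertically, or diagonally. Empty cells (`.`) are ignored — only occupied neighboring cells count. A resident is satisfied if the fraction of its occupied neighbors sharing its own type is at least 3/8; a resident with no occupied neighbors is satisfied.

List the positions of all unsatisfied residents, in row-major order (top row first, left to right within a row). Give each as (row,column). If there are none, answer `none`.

Row 1: (1,2)R 3/3 ok · (1,3)R 2/2 ok · (1,7)B 0/2 unhappy
Row 2: (2,1)R 2/4 ok · (2,2)R 4/6 ok · (2,6)R 2/5 ok · (2,7)R 2/4 ok
Row 3: (3,1)B 2/4 ok · (3,2)B 2/6 unhappy · (3,3)R 3/4 ok · (3,4)R 2/4 ok · (3,5)B 1/4 unhappy · (3,6)R 3/6 ok · (3,7)B 0/4 unhappy
Row 4: (4,1)B 2/4 ok · (4,3)R 4/5 ok · (4,5)B 1/3 unhappy · (4,7)R 1/2 ok
Row 5: (5,1)R 1/3 unhappy · (5,2)R 3/5 ok · (5,3)R 2/4 ok
Row 6: (6,2)B 0/3 unhappy · (6,4)B 0/1 unhappy · (6,6)R 0/0 ok

(1,7), (3,2), (3,5), (3,7), (4,5), (5,1), (6,2), (6,4)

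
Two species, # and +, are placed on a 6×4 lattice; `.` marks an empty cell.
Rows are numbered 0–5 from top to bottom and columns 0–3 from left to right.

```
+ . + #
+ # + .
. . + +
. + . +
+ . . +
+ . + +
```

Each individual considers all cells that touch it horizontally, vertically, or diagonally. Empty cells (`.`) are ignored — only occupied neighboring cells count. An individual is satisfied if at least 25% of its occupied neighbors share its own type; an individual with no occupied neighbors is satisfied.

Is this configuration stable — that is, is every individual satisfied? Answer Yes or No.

No

Row 0: (0,0)+ 1/2 ok · (0,2)+ 1/3 ok · (0,3)# 0/2 unhappy
Row 1: (1,0)+ 1/2 ok · (1,1)# 0/5 unhappy · (1,2)+ 3/5 ok
Row 2: (2,2)+ 4/5 ok · (2,3)+ 3/3 ok
Row 3: (3,1)+ 2/2 ok · (3,3)+ 3/3 ok
Row 4: (4,0)+ 2/2 ok · (4,3)+ 3/3 ok
Row 5: (5,0)+ 1/1 ok · (5,2)+ 2/2 ok · (5,3)+ 2/2 ok
For instance (0,3) has only 0/2 same-type neighbors, below 1/4.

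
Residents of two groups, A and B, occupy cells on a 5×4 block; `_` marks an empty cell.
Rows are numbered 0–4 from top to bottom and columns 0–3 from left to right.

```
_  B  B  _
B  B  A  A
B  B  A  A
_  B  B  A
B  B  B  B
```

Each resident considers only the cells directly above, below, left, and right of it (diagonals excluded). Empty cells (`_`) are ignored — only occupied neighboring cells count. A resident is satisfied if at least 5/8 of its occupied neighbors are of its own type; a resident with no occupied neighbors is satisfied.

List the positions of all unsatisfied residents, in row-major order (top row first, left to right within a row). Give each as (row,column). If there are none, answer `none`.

(0,2), (1,2), (2,2), (3,2), (3,3), (4,3)

Row 0: (0,1)B 2/2 ✓ · (0,2)B 1/2 ✗
Row 1: (1,0)B 2/2 ✓ · (1,1)B 3/4 ✓ · (1,2)A 2/4 ✗ · (1,3)A 2/2 ✓
Row 2: (2,0)B 2/2 ✓ · (2,1)B 3/4 ✓ · (2,2)A 2/4 ✗ · (2,3)A 3/3 ✓
Row 3: (3,1)B 3/3 ✓ · (3,2)B 2/4 ✗ · (3,3)A 1/3 ✗
Row 4: (4,0)B 1/1 ✓ · (4,1)B 3/3 ✓ · (4,2)B 3/3 ✓ · (4,3)B 1/2 ✗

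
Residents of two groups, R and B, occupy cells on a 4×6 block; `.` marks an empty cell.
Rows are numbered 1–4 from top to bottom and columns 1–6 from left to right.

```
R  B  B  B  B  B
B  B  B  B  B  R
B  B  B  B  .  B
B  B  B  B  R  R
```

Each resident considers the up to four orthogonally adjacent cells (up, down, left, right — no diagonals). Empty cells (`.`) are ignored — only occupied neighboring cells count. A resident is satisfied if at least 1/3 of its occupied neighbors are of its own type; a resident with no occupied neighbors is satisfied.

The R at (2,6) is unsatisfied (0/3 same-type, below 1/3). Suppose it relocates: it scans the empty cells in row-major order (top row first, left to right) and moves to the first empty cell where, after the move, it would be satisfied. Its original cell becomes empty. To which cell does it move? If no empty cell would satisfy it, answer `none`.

Vacating (2,6). Empty cells in order:
  (3,5): 1/4 same-type → still unsatisfied.

none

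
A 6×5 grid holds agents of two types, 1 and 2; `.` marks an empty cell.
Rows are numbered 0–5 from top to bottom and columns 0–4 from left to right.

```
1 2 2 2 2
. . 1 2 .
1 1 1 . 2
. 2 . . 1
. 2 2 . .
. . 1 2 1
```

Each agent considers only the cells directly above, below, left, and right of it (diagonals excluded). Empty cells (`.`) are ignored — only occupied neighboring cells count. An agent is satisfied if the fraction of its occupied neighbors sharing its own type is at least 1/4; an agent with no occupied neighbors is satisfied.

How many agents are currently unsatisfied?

(0,0)1 0/1 unhappy
(0,1)2 1/2 ok
(0,2)2 2/3 ok
(0,3)2 3/3 ok
(0,4)2 1/1 ok
(1,2)1 1/3 ok
(1,3)2 1/2 ok
(2,0)1 1/1 ok
(2,1)1 2/3 ok
(2,2)1 2/2 ok
(2,4)2 0/1 unhappy
(3,1)2 1/2 ok
(3,4)1 0/1 unhappy
(4,1)2 2/2 ok
(4,2)2 1/2 ok
(5,2)1 0/2 unhappy
(5,3)2 0/2 unhappy
(5,4)1 0/1 unhappy
Unsatisfied: (0,0), (2,4), (3,4), (5,2), (5,3), (5,4) — 6 in total.

6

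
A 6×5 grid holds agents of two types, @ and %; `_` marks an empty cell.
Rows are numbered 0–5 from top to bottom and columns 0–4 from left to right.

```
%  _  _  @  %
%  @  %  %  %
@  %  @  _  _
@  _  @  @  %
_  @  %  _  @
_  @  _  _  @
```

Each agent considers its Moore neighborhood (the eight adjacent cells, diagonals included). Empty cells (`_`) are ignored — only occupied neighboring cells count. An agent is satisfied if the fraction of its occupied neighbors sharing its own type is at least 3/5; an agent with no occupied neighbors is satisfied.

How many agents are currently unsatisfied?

(0,0)% 1/2 unhappy
(0,3)@ 0/4 unhappy
(0,4)% 2/3 ok
(1,0)% 2/4 unhappy
(1,1)@ 2/6 unhappy
(1,2)% 2/5 unhappy
(1,3)% 3/5 ok
(1,4)% 2/3 ok
(2,0)@ 2/4 unhappy
(2,1)% 2/7 unhappy
(2,2)@ 3/6 unhappy
(3,0)@ 2/3 ok
(3,2)@ 3/5 ok
(3,3)@ 3/5 ok
(3,4)% 0/2 unhappy
(4,1)@ 3/4 ok
(4,2)% 0/4 unhappy
(4,4)@ 2/3 ok
(5,1)@ 1/2 unhappy
(5,4)@ 1/1 ok
Unsatisfied: (0,0), (0,3), (1,0), (1,1), (1,2), (2,0), (2,1), (2,2), (3,4), (4,2), (5,1) — 11 in total.

11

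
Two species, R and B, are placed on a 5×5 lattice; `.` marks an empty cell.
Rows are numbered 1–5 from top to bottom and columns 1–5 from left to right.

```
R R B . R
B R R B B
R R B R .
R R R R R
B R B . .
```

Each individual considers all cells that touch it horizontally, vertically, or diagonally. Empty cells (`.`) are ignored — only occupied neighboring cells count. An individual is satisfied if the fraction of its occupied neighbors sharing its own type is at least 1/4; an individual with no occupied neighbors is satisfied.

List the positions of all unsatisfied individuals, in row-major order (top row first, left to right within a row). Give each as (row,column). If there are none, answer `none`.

(1,5), (2,1), (3,3), (5,1), (5,3)

(1,1)R 2/3 ok
(1,2)R 3/5 ok
(1,3)B 1/4 ok
(1,5)R 0/2 unhappy
(2,1)B 0/5 unhappy
(2,2)R 5/8 ok
(2,3)R 4/7 ok
(2,4)B 3/6 ok
(2,5)B 1/3 ok
(3,1)R 4/5 ok
(3,2)R 6/8 ok
(3,3)B 1/8 unhappy
(3,4)R 4/7 ok
(4,1)R 4/5 ok
(4,2)R 5/8 ok
(4,3)R 5/7 ok
(4,4)R 3/5 ok
(4,5)R 2/2 ok
(5,1)B 0/3 unhappy
(5,2)R 3/5 ok
(5,3)B 0/4 unhappy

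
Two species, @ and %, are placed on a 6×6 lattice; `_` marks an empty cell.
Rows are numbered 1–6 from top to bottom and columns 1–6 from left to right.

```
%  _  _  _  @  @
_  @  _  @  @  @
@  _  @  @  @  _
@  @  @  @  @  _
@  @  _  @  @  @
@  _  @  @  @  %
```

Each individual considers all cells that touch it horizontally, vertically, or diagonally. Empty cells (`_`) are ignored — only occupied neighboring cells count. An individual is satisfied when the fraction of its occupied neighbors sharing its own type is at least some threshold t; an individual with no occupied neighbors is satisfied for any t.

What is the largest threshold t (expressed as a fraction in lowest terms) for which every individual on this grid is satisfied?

0/1

(1,1)% 0/1
(1,5)@ 4/4
(1,6)@ 3/3
(2,2)@ 2/3
(2,4)@ 5/5
(2,5)@ 6/6
(2,6)@ 4/4
(3,1)@ 3/3
(3,3)@ 6/6
(3,4)@ 7/7
(3,5)@ 6/6
(4,1)@ 4/4
(4,2)@ 6/6
(4,3)@ 6/6
(4,4)@ 7/7
(4,5)@ 6/6
(5,1)@ 4/4
(5,2)@ 6/6
(5,4)@ 7/7
(5,5)@ 6/7
(5,6)@ 3/4
(6,1)@ 2/2
(6,3)@ 3/3
(6,4)@ 4/4
(6,5)@ 4/5
(6,6)% 0/3
The smallest same-type fraction is 0/1 at (1,1), which reduces to 0/1. Any threshold above that leaves this individual unsatisfied.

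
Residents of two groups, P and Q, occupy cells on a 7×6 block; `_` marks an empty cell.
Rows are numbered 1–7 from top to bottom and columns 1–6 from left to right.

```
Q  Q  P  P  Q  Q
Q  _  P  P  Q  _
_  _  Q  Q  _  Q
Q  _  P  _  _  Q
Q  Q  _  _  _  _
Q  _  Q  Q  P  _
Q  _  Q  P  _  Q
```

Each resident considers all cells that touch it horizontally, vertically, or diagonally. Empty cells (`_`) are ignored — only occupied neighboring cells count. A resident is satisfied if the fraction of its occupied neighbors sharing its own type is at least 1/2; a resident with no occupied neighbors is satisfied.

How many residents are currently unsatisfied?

Row 1: (1,1)Q 2/2 satisfied · (1,2)Q 2/4 satisfied · (1,3)P 3/4 satisfied · (1,4)P 3/5 satisfied · (1,5)Q 2/4 satisfied · (1,6)Q 2/2 satisfied
Row 2: (2,1)Q 2/2 satisfied · (2,3)P 3/6 satisfied · (2,4)P 3/7 not · (2,5)Q 4/6 satisfied
Row 3: (3,3)Q 1/4 not · (3,4)Q 2/5 not · (3,6)Q 2/2 satisfied
Row 4: (4,1)Q 2/2 satisfied · (4,3)P 0/3 not · (4,6)Q 1/1 satisfied
Row 5: (5,1)Q 3/3 satisfied · (5,2)Q 4/5 satisfied
Row 6: (6,1)Q 3/3 satisfied · (6,3)Q 3/4 satisfied · (6,4)Q 2/4 satisfied · (6,5)P 1/3 not
Row 7: (7,1)Q 1/1 satisfied · (7,3)Q 2/3 satisfied · (7,4)P 1/4 not · (7,6)Q 0/1 not
Unsatisfied: (2,4), (3,3), (3,4), (4,3), (6,5), (7,4), (7,6) — 7 in total.

7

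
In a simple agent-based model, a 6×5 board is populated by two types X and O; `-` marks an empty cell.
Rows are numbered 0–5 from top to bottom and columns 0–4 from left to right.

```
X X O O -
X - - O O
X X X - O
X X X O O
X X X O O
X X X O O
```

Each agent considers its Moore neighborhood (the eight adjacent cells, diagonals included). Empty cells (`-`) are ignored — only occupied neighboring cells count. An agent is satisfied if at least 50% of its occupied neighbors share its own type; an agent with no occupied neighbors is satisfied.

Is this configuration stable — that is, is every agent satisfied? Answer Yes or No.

(0,0)X 2/2 ✓
(0,1)X 2/3 ✓
(0,2)O 2/3 ✓
(0,3)O 3/3 ✓
(1,0)X 4/4 ✓
(1,3)O 4/5 ✓
(1,4)O 3/3 ✓
(2,0)X 4/4 ✓
(2,1)X 6/6 ✓
(2,2)X 3/5 ✓
(2,4)O 4/4 ✓
(3,0)X 5/5 ✓
(3,1)X 8/8 ✓
(3,2)X 5/7 ✓
(3,3)O 4/7 ✓
(3,4)O 4/4 ✓
(4,0)X 5/5 ✓
(4,1)X 8/8 ✓
(4,2)X 5/8 ✓
(4,3)O 5/8 ✓
(4,4)O 5/5 ✓
(5,0)X 3/3 ✓
(5,1)X 5/5 ✓
(5,2)X 3/5 ✓
(5,3)O 3/5 ✓
(5,4)O 3/3 ✓
All meet the threshold, so the configuration is stable.

Yes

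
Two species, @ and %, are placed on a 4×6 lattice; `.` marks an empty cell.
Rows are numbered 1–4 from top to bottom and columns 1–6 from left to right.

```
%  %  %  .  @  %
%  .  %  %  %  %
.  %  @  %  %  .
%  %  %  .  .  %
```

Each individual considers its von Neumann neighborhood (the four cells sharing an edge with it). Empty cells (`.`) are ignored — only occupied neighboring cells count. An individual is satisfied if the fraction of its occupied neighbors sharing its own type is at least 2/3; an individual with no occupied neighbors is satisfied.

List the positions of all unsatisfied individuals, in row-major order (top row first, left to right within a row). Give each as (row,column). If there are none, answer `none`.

(1,1)% 2/2 ok
(1,2)% 2/2 ok
(1,3)% 2/2 ok
(1,5)@ 0/2 unhappy
(1,6)% 1/2 unhappy
(2,1)% 1/1 ok
(2,3)% 2/3 ok
(2,4)% 3/3 ok
(2,5)% 3/4 ok
(2,6)% 2/2 ok
(3,2)% 1/2 unhappy
(3,3)@ 0/4 unhappy
(3,4)% 2/3 ok
(3,5)% 2/2 ok
(4,1)% 1/1 ok
(4,2)% 3/3 ok
(4,3)% 1/2 unhappy
(4,6)% 0/0 ok

(1,5), (1,6), (3,2), (3,3), (4,3)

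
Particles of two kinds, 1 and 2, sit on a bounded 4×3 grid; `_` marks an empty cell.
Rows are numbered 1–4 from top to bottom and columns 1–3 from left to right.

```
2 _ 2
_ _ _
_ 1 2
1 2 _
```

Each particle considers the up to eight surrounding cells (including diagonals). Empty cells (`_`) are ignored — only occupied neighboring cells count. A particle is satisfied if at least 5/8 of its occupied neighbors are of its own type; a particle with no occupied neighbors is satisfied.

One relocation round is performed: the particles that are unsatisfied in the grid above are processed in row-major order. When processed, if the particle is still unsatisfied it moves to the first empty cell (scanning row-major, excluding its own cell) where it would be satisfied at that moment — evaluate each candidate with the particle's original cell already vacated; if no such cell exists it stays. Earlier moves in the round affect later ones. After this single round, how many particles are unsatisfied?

1

Initially unsatisfied (in order): (3,2), (3,3), (4,1), (4,2).
  (3,2): no empty cell satisfies it; stays.
  (3,3) → (1,2).
  (4,1): no empty cell satisfies it; stays.
  (4,2) → (2,1).
Resulting grid:
2 2 2
2 _ _
_ 1 _
1 _ _
Unsatisfied now: (3,2).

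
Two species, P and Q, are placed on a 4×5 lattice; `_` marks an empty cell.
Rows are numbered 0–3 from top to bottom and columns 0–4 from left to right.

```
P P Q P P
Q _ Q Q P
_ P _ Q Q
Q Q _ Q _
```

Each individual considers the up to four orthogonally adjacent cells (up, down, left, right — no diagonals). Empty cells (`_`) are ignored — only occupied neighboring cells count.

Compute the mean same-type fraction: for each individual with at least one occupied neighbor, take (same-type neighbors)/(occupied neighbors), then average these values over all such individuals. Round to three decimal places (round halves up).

0.567

(0,0)P 1/2
(0,1)P 1/2
(0,2)Q 1/3
(0,3)P 1/3
(0,4)P 2/2
(1,0)Q 0/1
(1,2)Q 2/2
(1,3)Q 2/4
(1,4)P 1/3
(2,1)P 0/1
(2,3)Q 3/3
(2,4)Q 1/2
(3,0)Q 1/1
(3,1)Q 1/2
(3,3)Q 1/1
Sum over 15 individuals: 1/2 + 1/2 + 1/3 + 1/3 + 2/2 + 0/1 + 2/2 + 2/4 + 1/3 + 0/1 + 3/3 + 1/2 + 1/1 + 1/2 + 1/1 = 17/2; mean = 17/2 ÷ 15 = 17/30 = 0.566666… → 0.567.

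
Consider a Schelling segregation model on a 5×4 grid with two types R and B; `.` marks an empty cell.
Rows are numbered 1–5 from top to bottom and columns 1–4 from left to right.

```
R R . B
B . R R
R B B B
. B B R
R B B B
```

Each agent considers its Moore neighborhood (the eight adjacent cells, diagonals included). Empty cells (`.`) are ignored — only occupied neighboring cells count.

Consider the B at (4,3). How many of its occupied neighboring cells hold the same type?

Occupied neighbors of (4,3): (3,2)=B, (3,3)=B, (3,4)=B, (4,2)=B, (4,4)=R, (5,2)=B, (5,3)=B, (5,4)=B.
Same type (B): 7 of 8.

7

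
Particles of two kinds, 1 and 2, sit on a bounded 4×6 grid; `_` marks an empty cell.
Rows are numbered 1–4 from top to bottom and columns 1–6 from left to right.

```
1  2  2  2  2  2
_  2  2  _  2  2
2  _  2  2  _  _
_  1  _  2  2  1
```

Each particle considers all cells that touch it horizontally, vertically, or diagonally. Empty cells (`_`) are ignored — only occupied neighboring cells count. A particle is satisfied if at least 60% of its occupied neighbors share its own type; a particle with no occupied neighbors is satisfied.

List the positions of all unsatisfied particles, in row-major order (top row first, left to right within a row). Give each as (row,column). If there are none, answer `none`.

Row 1: (1,1)1 0/2 not · (1,2)2 3/4 satisfied · (1,3)2 4/4 satisfied · (1,4)2 4/4 satisfied · (1,5)2 4/4 satisfied · (1,6)2 3/3 satisfied
Row 2: (2,2)2 5/6 satisfied · (2,3)2 6/6 satisfied · (2,5)2 5/5 satisfied · (2,6)2 3/3 satisfied
Row 3: (3,1)2 1/2 not · (3,3)2 4/5 satisfied · (3,4)2 5/5 satisfied
Row 4: (4,2)1 0/2 not · (4,4)2 3/3 satisfied · (4,5)2 2/3 satisfied · (4,6)1 0/1 not

(1,1), (3,1), (4,2), (4,6)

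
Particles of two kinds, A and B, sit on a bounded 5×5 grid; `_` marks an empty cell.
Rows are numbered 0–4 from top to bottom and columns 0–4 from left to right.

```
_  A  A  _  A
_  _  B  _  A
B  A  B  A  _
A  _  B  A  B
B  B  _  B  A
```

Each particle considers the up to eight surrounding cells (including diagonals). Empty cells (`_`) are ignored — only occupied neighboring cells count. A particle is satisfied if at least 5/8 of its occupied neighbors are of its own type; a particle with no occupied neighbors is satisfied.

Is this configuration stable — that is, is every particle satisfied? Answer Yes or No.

Row 0: (0,1)A 1/2 ✗ · (0,2)A 1/2 ✗ · (0,4)A 1/1 ✓
Row 1: (1,2)B 1/5 ✗ · (1,4)A 2/2 ✓
Row 2: (2,0)B 0/2 ✗ · (2,1)A 1/5 ✗ · (2,2)B 2/5 ✗ · (2,3)A 2/6 ✗
Row 3: (3,0)A 1/4 ✗ · (3,2)B 3/6 ✗ · (3,3)A 2/6 ✗ · (3,4)B 1/4 ✗
Row 4: (4,0)B 1/2 ✗ · (4,1)B 2/3 ✓ · (4,3)B 2/4 ✗ · (4,4)A 1/3 ✗
For instance (0,1) has only 1/2 same-type neighbors, below 5/8.

No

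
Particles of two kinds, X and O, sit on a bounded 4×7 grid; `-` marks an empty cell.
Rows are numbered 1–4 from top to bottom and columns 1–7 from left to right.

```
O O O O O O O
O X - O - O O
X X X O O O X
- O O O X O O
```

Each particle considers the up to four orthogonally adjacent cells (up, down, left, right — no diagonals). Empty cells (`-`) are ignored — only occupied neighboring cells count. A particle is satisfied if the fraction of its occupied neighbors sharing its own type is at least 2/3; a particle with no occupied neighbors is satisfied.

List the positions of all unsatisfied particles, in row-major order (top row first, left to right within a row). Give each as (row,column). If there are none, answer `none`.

(1,1)O 2/2 ok
(1,2)O 2/3 ok
(1,3)O 2/2 ok
(1,4)O 3/3 ok
(1,5)O 2/2 ok
(1,6)O 3/3 ok
(1,7)O 2/2 ok
(2,1)O 1/3 unhappy
(2,2)X 1/3 unhappy
(2,4)O 2/2 ok
(2,6)O 3/3 ok
(2,7)O 2/3 ok
(3,1)X 1/2 unhappy
(3,2)X 3/4 ok
(3,3)X 1/3 unhappy
(3,4)O 3/4 ok
(3,5)O 2/3 ok
(3,6)O 3/4 ok
(3,7)X 0/3 unhappy
(4,2)O 1/2 unhappy
(4,3)O 2/3 ok
(4,4)O 2/3 ok
(4,5)X 0/3 unhappy
(4,6)O 2/3 ok
(4,7)O 1/2 unhappy

(2,1), (2,2), (3,1), (3,3), (3,7), (4,2), (4,5), (4,7)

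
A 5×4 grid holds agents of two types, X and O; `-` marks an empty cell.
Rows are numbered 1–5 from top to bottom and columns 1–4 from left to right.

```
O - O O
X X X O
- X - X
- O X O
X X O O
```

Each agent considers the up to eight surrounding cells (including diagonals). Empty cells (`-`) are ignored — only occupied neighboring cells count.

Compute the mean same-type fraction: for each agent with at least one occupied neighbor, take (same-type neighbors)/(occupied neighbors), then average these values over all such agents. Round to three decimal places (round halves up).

0.508

Row 1: (1,1)O 0/2 · (1,3)O 2/4 · (1,4)O 2/3
Row 2: (2,1)X 2/3 · (2,2)X 3/5 · (2,3)X 3/6 · (2,4)O 2/4
Row 3: (3,2)X 4/5 · (3,4)X 2/4
Row 4: (4,2)O 1/5 · (4,3)X 3/7 · (4,4)O 2/4
Row 5: (5,1)X 1/2 · (5,2)X 2/4 · (5,3)O 3/5 · (5,4)O 2/3
Sum over 16 agents: 0/2 + 2/4 + 2/3 + 2/3 + 3/5 + 3/6 + 2/4 + 4/5 + 2/4 + 1/5 + 3/7 + 2/4 + 1/2 + 2/4 + 3/5 + 2/3 = 569/70; mean = 569/70 ÷ 16 = 569/1120 = 0.508035… → 0.508.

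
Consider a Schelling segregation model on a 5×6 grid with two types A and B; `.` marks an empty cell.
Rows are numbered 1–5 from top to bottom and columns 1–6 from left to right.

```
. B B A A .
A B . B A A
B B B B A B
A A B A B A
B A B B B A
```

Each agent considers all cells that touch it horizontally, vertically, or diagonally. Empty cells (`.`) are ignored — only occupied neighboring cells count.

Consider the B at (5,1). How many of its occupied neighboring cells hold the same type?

Occupied neighbors of (5,1): (4,1)=A, (4,2)=A, (5,2)=A.
Same type (B): 0 of 3.

0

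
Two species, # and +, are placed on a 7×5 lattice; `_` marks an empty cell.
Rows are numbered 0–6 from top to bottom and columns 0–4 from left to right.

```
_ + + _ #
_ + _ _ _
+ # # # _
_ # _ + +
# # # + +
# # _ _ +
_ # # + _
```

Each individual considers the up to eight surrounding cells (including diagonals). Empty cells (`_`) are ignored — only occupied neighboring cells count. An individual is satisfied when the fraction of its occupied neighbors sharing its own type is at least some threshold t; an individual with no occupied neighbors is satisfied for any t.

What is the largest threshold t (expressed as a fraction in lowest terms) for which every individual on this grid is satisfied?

(0,1)+ 2/2
(0,2)+ 2/2
(0,4)# — no occupied neighbors
(1,1)+ 3/5
(2,0)+ 1/3
(2,1)# 2/4
(2,2)# 3/5
(2,3)# 1/3
(3,1)# 5/6
(3,3)+ 3/6
(3,4)+ 3/4
(4,0)# 4/4
(4,1)# 5/5
(4,2)# 3/5
(4,3)+ 4/5
(4,4)+ 4/4
(5,0)# 4/4
(5,1)# 6/6
(5,4)+ 3/3
(6,1)# 3/3
(6,2)# 2/3
(6,3)+ 1/2
The smallest same-type fraction is 1/3 at (2,0), which reduces to 1/3. Any threshold above that leaves this individual unsatisfied.

1/3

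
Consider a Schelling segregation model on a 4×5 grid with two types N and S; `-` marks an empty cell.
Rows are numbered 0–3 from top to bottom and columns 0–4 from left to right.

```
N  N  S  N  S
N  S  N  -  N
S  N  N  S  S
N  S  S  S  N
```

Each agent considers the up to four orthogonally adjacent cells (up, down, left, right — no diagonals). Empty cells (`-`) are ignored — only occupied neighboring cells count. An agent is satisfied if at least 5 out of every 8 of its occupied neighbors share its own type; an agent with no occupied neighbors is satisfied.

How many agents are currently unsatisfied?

(0,0)N 2/2 ok
(0,1)N 1/3 unhappy
(0,2)S 0/3 unhappy
(0,3)N 0/2 unhappy
(0,4)S 0/2 unhappy
(1,0)N 1/3 unhappy
(1,1)S 0/4 unhappy
(1,2)N 1/3 unhappy
(1,4)N 0/2 unhappy
(2,0)S 0/3 unhappy
(2,1)N 1/4 unhappy
(2,2)N 2/4 unhappy
(2,3)S 2/3 ok
(2,4)S 1/3 unhappy
(3,0)N 0/2 unhappy
(3,1)S 1/3 unhappy
(3,2)S 2/3 ok
(3,3)S 2/3 ok
(3,4)N 0/2 unhappy
Unsatisfied: (0,1), (0,2), (0,3), (0,4), (1,0), (1,1), (1,2), (1,4), (2,0), (2,1), (2,2), (2,4), (3,0), (3,1), (3,4) — 15 in total.

15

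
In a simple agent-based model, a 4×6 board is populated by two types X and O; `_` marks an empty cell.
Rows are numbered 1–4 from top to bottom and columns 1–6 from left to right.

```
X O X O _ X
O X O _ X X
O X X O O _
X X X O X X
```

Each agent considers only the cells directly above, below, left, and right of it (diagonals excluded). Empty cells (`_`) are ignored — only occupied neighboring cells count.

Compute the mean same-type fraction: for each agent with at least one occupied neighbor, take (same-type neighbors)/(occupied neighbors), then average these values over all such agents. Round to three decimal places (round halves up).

0.452

(1,1)X 0/2
(1,2)O 0/3
(1,3)X 0/3
(1,4)O 0/1
(1,6)X 1/1
(2,1)O 1/3
(2,2)X 1/4
(2,3)O 0/3
(2,5)X 1/2
(2,6)X 2/2
(3,1)O 1/3
(3,2)X 3/4
(3,3)X 2/4
(3,4)O 2/3
(3,5)O 1/3
(4,1)X 1/2
(4,2)X 3/3
(4,3)X 2/3
(4,4)O 1/3
(4,5)X 1/3
(4,6)X 1/1
Sum over 21 agents: 0/2 + 0/3 + 0/3 + 0/1 + 1/1 + 1/3 + 1/4 + 0/3 + 1/2 + 2/2 + 1/3 + 3/4 + 2/4 + 2/3 + 1/3 + 1/2 + 3/3 + 2/3 + 1/3 + 1/3 + 1/1 = 19/2; mean = 19/2 ÷ 21 = 19/42 = 0.452380… → 0.452.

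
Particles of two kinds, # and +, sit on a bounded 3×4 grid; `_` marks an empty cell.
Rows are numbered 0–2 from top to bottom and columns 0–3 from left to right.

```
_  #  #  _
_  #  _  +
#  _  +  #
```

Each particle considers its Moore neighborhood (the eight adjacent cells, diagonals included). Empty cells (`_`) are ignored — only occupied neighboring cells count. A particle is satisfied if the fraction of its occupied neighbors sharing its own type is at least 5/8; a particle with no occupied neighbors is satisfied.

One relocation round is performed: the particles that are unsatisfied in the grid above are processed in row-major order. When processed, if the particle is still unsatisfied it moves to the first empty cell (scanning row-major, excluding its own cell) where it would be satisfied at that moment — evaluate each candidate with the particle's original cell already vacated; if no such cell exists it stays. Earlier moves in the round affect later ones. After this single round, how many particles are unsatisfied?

2

Initially unsatisfied (in order): (1,3), (2,2), (2,3).
  (1,3): no empty cell satisfies it; stays.
  (2,2): no empty cell satisfies it; stays.
  (2,3) → (0,0).
Resulting grid:
# # # _
_ # _ +
# _ + _
Unsatisfied now: (1,3), (2,2).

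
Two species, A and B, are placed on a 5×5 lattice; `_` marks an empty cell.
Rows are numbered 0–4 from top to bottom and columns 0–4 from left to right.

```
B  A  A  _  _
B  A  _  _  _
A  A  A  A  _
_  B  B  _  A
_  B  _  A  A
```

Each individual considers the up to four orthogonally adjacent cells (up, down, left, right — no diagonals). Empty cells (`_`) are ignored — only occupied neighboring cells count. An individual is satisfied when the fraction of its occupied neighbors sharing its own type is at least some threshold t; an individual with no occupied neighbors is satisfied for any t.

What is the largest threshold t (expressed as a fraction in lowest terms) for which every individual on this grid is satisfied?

1/3

Row 0: (0,0)B 1/2 · (0,1)A 2/3 · (0,2)A 1/1
Row 1: (1,0)B 1/3 · (1,1)A 2/3
Row 2: (2,0)A 1/2 · (2,1)A 3/4 · (2,2)A 2/3 · (2,3)A 1/1
Row 3: (3,1)B 2/3 · (3,2)B 1/2 · (3,4)A 1/1
Row 4: (4,1)B 1/1 · (4,3)A 1/1 · (4,4)A 2/2
The smallest same-type fraction is 1/3 at (1,0), which reduces to 1/3. Any threshold above that leaves this individual unsatisfied.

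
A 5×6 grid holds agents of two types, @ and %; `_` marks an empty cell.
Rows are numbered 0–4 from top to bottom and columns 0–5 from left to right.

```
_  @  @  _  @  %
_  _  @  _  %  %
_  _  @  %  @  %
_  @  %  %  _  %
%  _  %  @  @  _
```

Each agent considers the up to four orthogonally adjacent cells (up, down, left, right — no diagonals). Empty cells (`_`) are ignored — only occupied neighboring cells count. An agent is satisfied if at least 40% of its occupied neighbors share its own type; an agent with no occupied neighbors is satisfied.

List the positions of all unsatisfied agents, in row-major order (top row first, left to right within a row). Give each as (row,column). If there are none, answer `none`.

(0,4), (1,4), (2,2), (2,3), (2,4), (3,1), (4,3)

Row 0: (0,1)@ 1/1 ✓ · (0,2)@ 2/2 ✓ · (0,4)@ 0/2 ✗ · (0,5)% 1/2 ✓
Row 1: (1,2)@ 2/2 ✓ · (1,4)% 1/3 ✗ · (1,5)% 3/3 ✓
Row 2: (2,2)@ 1/3 ✗ · (2,3)% 1/3 ✗ · (2,4)@ 0/3 ✗ · (2,5)% 2/3 ✓
Row 3: (3,1)@ 0/1 ✗ · (3,2)% 2/4 ✓ · (3,3)% 2/3 ✓ · (3,5)% 1/1 ✓
Row 4: (4,0)% 0/0 ✓ · (4,2)% 1/2 ✓ · (4,3)@ 1/3 ✗ · (4,4)@ 1/1 ✓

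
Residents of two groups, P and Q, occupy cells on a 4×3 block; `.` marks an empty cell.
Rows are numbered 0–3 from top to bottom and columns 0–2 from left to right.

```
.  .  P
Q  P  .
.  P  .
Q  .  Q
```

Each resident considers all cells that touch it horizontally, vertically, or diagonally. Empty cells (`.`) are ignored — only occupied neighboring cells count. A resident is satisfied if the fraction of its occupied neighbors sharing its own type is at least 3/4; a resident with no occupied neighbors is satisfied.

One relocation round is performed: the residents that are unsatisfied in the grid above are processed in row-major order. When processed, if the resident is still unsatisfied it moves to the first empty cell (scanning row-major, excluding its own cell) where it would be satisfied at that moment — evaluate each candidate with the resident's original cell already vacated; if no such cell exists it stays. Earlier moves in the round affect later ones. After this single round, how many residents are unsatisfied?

Initially unsatisfied (in order): (1,0), (1,1), (2,1), (3,0), (3,2).
  (1,0): no empty cell satisfies it; stays.
  (1,1) → (1,2).
  (2,1): no empty cell satisfies it; stays.
  (3,0) → (0,0).
  (3,2): no empty cell satisfies it; stays.
Resulting grid:
Q . P
Q . P
. P .
. . Q
Unsatisfied now: (1,0), (2,1), (3,2).

3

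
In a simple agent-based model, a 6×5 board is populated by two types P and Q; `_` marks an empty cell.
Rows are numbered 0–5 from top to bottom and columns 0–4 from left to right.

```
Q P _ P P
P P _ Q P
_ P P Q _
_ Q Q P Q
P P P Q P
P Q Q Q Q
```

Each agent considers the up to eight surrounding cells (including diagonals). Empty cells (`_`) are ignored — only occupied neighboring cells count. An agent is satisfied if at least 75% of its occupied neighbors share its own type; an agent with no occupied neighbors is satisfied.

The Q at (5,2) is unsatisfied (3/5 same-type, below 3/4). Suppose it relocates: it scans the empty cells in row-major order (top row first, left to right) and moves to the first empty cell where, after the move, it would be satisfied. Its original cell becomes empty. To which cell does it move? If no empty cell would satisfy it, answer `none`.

none

Vacating (5,2). Empty cells in order:
  (0,2): 1/4 same-type → still unsatisfied.
  (1,2): 2/7 same-type → still unsatisfied.
  (2,0): 1/4 same-type → still unsatisfied.
  (2,4): 3/5 same-type → still unsatisfied.
  (3,0): 1/4 same-type → still unsatisfied.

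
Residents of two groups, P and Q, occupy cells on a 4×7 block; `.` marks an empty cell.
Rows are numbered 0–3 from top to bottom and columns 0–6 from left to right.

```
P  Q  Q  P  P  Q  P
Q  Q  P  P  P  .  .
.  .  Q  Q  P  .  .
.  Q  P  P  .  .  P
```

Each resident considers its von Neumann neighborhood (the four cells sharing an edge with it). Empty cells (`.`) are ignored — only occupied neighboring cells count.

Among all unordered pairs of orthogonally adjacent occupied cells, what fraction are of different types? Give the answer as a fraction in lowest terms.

13/24

Scan each occupied cell's neighbors to the right and below so each pair is counted once.
From row 0: 6 unlike of 11 pairs (running 6/11).
From row 1: 3 unlike of 7 pairs (running 9/18).
From row 2: 3 unlike of 4 pairs (running 12/22).
From row 3: 1 unlike of 2 pairs (running 13/24).
Total adjacent occupied pairs: 24; unlike-type pairs: 13.
13/24 is already in lowest terms.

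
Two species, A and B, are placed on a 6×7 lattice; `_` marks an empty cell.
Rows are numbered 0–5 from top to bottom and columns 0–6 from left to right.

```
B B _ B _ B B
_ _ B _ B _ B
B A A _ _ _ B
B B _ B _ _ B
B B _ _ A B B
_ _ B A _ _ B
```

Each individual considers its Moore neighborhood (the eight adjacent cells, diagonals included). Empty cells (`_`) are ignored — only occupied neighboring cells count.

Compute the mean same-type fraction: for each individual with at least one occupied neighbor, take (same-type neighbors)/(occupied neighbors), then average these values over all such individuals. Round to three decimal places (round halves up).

0.757

(0,0)B 1/1
(0,1)B 2/2
(0,3)B 2/2
(0,5)B 3/3
(0,6)B 2/2
(1,2)B 2/4
(1,4)B 2/2
(1,6)B 3/3
(2,0)B 2/3
(2,1)A 1/5
(2,2)A 1/4
(2,6)B 2/2
(3,0)B 4/5
(3,1)B 4/6
(3,3)B 0/2
(3,6)B 3/3
(4,0)B 3/3
(4,1)B 4/4
(4,4)A 1/3
(4,5)B 3/4
(4,6)B 3/3
(5,2)B 1/2
(5,3)A 1/2
(5,6)B 2/2
Sum over 24 individuals: 1/1 + 2/2 + 2/2 + 3/3 + 2/2 + 2/4 + 2/2 + 3/3 + 2/3 + 1/5 + 1/4 + 2/2 + 4/5 + 4/6 + 0/2 + 3/3 + 3/3 + 4/4 + 1/3 + 3/4 + 3/3 + 1/2 + 1/2 + 2/2 = 109/6; mean = 109/6 ÷ 24 = 109/144 = 0.756944… → 0.757.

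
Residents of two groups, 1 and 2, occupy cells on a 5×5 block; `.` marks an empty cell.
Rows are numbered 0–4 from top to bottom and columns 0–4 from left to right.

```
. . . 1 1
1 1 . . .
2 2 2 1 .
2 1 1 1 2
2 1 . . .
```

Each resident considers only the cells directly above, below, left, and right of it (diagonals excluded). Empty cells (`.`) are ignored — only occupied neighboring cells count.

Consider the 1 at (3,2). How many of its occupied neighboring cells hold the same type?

2

Occupied neighbors of (3,2): (2,2)=2, (3,1)=1, (3,3)=1.
Same type (1): 2 of 3.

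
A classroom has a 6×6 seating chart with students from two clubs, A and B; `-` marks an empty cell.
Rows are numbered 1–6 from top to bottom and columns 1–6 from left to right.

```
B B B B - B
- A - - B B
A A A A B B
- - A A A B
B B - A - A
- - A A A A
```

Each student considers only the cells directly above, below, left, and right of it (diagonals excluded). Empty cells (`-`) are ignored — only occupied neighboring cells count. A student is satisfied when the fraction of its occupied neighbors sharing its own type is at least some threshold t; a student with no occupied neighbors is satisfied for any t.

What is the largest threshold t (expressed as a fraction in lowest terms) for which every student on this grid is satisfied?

1/3

(1,1)B 1/1
(1,2)B 2/3
(1,3)B 2/2
(1,4)B 1/1
(1,6)B 1/1
(2,2)A 1/2
(2,5)B 2/2
(2,6)B 3/3
(3,1)A 1/1
(3,2)A 3/3
(3,3)A 3/3
(3,4)A 2/3
(3,5)B 2/4
(3,6)B 3/3
(4,3)A 2/2
(4,4)A 4/4
(4,5)A 1/3
(4,6)B 1/3
(5,1)B 1/1
(5,2)B 1/1
(5,4)A 2/2
(5,6)A 1/2
(6,3)A 1/1
(6,4)A 3/3
(6,5)A 2/2
(6,6)A 2/2
The smallest same-type fraction is 1/3 at (4,5), which reduces to 1/3. Any threshold above that leaves this student unsatisfied.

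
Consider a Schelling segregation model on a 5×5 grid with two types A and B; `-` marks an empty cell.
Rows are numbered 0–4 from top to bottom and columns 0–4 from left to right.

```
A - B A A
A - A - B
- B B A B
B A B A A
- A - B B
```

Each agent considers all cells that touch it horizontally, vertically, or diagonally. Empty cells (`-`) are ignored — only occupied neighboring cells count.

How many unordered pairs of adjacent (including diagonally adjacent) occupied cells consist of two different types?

Scan each occupied cell's neighbors to the right and below (and the two forward diagonals) so each pair is counted once.
Row 0: A(0,0)–A(1,0)= B(0,2)–A(0,3)≠ B(0,2)–A(1,2)≠ A(0,3)–A(0,4)= A(0,3)–B(1,4)≠ A(0,3)–A(1,2)= A(0,4)–B(1,4)≠  → 4/7 unlike.
Row 1: A(1,0)–B(2,1)≠ A(1,2)–B(2,2)≠ A(1,2)–A(2,3)= A(1,2)–B(2,1)≠ B(1,4)–B(2,4)= B(1,4)–A(2,3)≠  → 4/6 unlike.
Row 2: B(2,1)–B(2,2)= B(2,1)–A(3,1)≠ B(2,1)–B(3,2)= B(2,1)–B(3,0)= B(2,2)–A(2,3)≠ B(2,2)–B(3,2)= B(2,2)–A(3,3)≠ B(2,2)–A(3,1)≠ A(2,3)–B(2,4)≠ A(2,3)–A(3,3)= A(2,3)–A(3,4)= A(2,3)–B(3,2)≠ B(2,4)–A(3,4)≠ B(2,4)–A(3,3)≠  → 8/14 unlike.
Row 3: B(3,0)–A(3,1)≠ B(3,0)–A(4,1)≠ A(3,1)–B(3,2)≠ A(3,1)–A(4,1)= B(3,2)–A(3,3)≠ B(3,2)–B(4,3)= B(3,2)–A(4,1)≠ A(3,3)–A(3,4)= A(3,3)–B(4,3)≠ A(3,3)–B(4,4)≠ A(3,4)–B(4,4)≠ A(3,4)–B(4,3)≠  → 9/12 unlike.
Row 4: B(4,3)–B(4,4)=  → 0/1 unlike.
Total adjacent occupied pairs: 40; unlike-type pairs: 25.

25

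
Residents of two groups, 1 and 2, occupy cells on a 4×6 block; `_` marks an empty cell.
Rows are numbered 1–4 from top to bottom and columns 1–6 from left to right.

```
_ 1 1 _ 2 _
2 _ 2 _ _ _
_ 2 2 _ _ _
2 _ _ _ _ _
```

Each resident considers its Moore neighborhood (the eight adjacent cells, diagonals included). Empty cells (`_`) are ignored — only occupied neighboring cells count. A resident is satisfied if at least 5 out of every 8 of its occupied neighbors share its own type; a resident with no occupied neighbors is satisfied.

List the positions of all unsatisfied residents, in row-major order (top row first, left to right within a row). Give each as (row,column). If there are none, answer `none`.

(1,2)1 1/3 ✗
(1,3)1 1/2 ✗
(1,5)2 0/0 ✓
(2,1)2 1/2 ✗
(2,3)2 2/4 ✗
(3,2)2 4/4 ✓
(3,3)2 2/2 ✓
(4,1)2 1/1 ✓

(1,2), (1,3), (2,1), (2,3)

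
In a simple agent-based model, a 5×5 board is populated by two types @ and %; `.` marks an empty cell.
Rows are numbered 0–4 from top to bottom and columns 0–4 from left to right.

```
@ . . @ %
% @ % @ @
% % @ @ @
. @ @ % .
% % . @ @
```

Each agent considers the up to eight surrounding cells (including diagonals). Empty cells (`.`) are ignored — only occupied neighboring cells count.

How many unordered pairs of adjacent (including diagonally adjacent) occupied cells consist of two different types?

Scan each occupied cell's neighbors to the right and below (and the two forward diagonals) so each pair is counted once.
Row 0: @(0,0)–%(1,0)≠ @(0,0)–@(1,1)= @(0,3)–%(0,4)≠ @(0,3)–@(1,3)= @(0,3)–@(1,4)= @(0,3)–%(1,2)≠ %(0,4)–@(1,4)≠ %(0,4)–@(1,3)≠  → 5/8 unlike.
Row 1: %(1,0)–@(1,1)≠ %(1,0)–%(2,0)= %(1,0)–%(2,1)= @(1,1)–%(1,2)≠ @(1,1)–%(2,1)≠ @(1,1)–@(2,2)= @(1,1)–%(2,0)≠ %(1,2)–@(1,3)≠ %(1,2)–@(2,2)≠ %(1,2)–@(2,3)≠ %(1,2)–%(2,1)= @(1,3)–@(1,4)= @(1,3)–@(2,3)= @(1,3)–@(2,4)= @(1,3)–@(2,2)= @(1,4)–@(2,4)= @(1,4)–@(2,3)=  → 7/17 unlike.
Row 2: %(2,0)–%(2,1)= %(2,0)–@(3,1)≠ %(2,1)–@(2,2)≠ %(2,1)–@(3,1)≠ %(2,1)–@(3,2)≠ @(2,2)–@(2,3)= @(2,2)–@(3,2)= @(2,2)–%(3,3)≠ @(2,2)–@(3,1)= @(2,3)–@(2,4)= @(2,3)–%(3,3)≠ @(2,3)–@(3,2)= @(2,4)–%(3,3)≠  → 7/13 unlike.
Row 3: @(3,1)–@(3,2)= @(3,1)–%(4,1)≠ @(3,1)–%(4,0)≠ @(3,2)–%(3,3)≠ @(3,2)–@(4,3)= @(3,2)–%(4,1)≠ %(3,3)–@(4,3)≠ %(3,3)–@(4,4)≠  → 6/8 unlike.
Row 4: %(4,0)–%(4,1)= @(4,3)–@(4,4)=  → 0/2 unlike.
Total adjacent occupied pairs: 48; unlike-type pairs: 25.

25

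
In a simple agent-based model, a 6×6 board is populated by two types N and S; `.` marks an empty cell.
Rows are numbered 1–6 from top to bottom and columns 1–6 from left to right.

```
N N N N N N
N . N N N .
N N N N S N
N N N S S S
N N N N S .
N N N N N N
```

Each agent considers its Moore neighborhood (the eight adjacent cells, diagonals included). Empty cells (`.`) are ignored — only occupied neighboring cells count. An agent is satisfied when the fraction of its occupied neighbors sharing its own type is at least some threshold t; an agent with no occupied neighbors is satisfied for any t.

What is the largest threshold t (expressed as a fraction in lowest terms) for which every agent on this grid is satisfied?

(1,1)N 2/2
(1,2)N 4/4
(1,3)N 4/4
(1,4)N 5/5
(1,5)N 4/4
(1,6)N 2/2
(2,1)N 4/4
(2,3)N 7/7
(2,4)N 7/8
(2,5)N 6/7
(3,1)N 4/4
(3,2)N 7/7
(3,3)N 6/7
(3,4)N 5/8
(3,5)S 3/7
(3,6)N 1/4
(4,1)N 5/5
(4,2)N 8/8
(4,3)N 7/8
(4,4)S 3/8
(4,5)S 4/7
(4,6)S 3/4
(5,1)N 5/5
(5,2)N 8/8
(5,3)N 7/8
(5,4)N 5/8
(5,5)S 3/7
(6,1)N 3/3
(6,2)N 5/5
(6,3)N 5/5
(6,4)N 4/5
(6,5)N 3/4
(6,6)N 1/2
The smallest same-type fraction is 1/4 at (3,6), which reduces to 1/4. Any threshold above that leaves this agent unsatisfied.

1/4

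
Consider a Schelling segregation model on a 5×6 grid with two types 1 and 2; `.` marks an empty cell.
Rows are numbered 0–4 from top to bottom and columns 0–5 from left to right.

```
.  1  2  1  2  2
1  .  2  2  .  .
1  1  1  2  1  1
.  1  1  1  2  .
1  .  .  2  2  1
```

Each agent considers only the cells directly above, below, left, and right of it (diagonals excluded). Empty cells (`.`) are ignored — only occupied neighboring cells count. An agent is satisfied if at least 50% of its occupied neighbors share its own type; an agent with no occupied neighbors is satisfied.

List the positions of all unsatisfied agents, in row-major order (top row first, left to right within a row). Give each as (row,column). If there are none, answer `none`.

(0,1), (0,2), (0,3), (2,3), (2,4), (3,3), (3,4), (4,5)

(0,1)1 0/1 not
(0,2)2 1/3 not
(0,3)1 0/3 not
(0,4)2 1/2 satisfied
(0,5)2 1/1 satisfied
(1,0)1 1/1 satisfied
(1,2)2 2/3 satisfied
(1,3)2 2/3 satisfied
(2,0)1 2/2 satisfied
(2,1)1 3/3 satisfied
(2,2)1 2/4 satisfied
(2,3)2 1/4 not
(2,4)1 1/3 not
(2,5)1 1/1 satisfied
(3,1)1 2/2 satisfied
(3,2)1 3/3 satisfied
(3,3)1 1/4 not
(3,4)2 1/3 not
(4,0)1 0/0 satisfied
(4,3)2 1/2 satisfied
(4,4)2 2/3 satisfied
(4,5)1 0/1 not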